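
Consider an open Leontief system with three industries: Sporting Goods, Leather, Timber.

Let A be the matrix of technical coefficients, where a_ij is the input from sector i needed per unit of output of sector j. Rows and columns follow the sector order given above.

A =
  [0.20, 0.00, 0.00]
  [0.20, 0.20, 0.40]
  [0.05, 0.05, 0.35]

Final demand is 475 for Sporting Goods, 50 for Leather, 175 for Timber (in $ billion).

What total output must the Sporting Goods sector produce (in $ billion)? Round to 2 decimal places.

x_1 = 593.75

I − A =
  [   0.80     0.00     0.00]
  [  -0.20     0.80    -0.40]
  [  -0.05    -0.05     0.65]
Cofactors of I−A, C_ij = (−1)^(i+j)·(minor ij) (rows/columns in the sector order above):
  C_11 = (0.80)(0.65) − (-0.40)(-0.05) = 0.5000
  C_12 = −[(-0.20)(0.65) − (-0.40)(-0.05)] = 0.1500
  C_13 = (-0.20)(-0.05) − (0.80)(-0.05) = 0.0500
  C_21 = −[(0.00)(0.65) − (0.00)(-0.05)] = 0.0000
  C_22 = (0.80)(0.65) − (0.00)(-0.05) = 0.5200
  C_23 = −[(0.80)(-0.05) − (0.00)(-0.05)] = 0.0400
  C_31 = (0.00)(-0.40) − (0.00)(0.80) = 0.0000
  C_32 = −[(0.80)(-0.40) − (0.00)(-0.20)] = 0.3200
  C_33 = (0.80)(0.80) − (0.00)(-0.20) = 0.6400
det(I−A) = Σ_j (I−A)_1j·C_1j = (0.80)(0.5000) + (0.00)(0.1500) + (0.00)(0.0500) = 0.4000
adj(I−A) = Cᵀ =
  [ 0.5000   0.0000   0.0000]
  [ 0.1500   0.5200   0.3200]
  [ 0.0500   0.0400   0.6400]
(I − A)⁻¹ = adj(I−A) / det(I−A) ≈
  [   1.2500     0.0000     0.0000]
  [   0.3750     1.3000     0.8000]
  [   0.1250     0.1000     1.6000]
x = (I − A)⁻¹ d = adj(I−A)·d / det(I−A), with det(I−A) = 0.4000:
  x_1 = (0.5000·475 + 0.0000·50 + 0.0000·175) / 0.4000 = 237.50 / 0.4000 = 593.75
  x_2 = (0.1500·475 + 0.5200·50 + 0.3200·175) / 0.4000 = 153.25 / 0.4000 ≈ 383.13
  x_3 = (0.0500·475 + 0.0400·50 + 0.6400·175) / 0.4000 = 137.75 / 0.4000 ≈ 344.38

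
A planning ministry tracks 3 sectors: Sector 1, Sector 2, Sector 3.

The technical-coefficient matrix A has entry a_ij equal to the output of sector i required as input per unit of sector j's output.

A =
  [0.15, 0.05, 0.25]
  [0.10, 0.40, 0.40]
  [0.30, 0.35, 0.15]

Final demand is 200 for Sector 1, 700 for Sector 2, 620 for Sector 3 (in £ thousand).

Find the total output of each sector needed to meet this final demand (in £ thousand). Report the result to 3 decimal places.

I − A =
  [   0.85    -0.05    -0.25]
  [  -0.10     0.60    -0.40]
  [  -0.30    -0.35     0.85]
Cofactors of I−A, C_ij = (−1)^(i+j)·(minor ij) (rows/columns in the sector order above):
  C_11 = (0.60)(0.85) − (-0.40)(-0.35) = 0.3700
  C_12 = −[(-0.10)(0.85) − (-0.40)(-0.30)] = 0.2050
  C_13 = (-0.10)(-0.35) − (0.60)(-0.30) = 0.2150
  C_21 = −[(-0.05)(0.85) − (-0.25)(-0.35)] = 0.1300
  C_22 = (0.85)(0.85) − (-0.25)(-0.30) = 0.6475
  C_23 = −[(0.85)(-0.35) − (-0.05)(-0.30)] = 0.3125
  C_31 = (-0.05)(-0.40) − (-0.25)(0.60) = 0.1700
  C_32 = −[(0.85)(-0.40) − (-0.25)(-0.10)] = 0.3650
  C_33 = (0.85)(0.60) − (-0.05)(-0.10) = 0.5050
det(I−A) = Σ_j (I−A)_1j·C_1j = (0.85)(0.3700) + (-0.05)(0.2050) + (-0.25)(0.2150) = 0.2505
adj(I−A) = Cᵀ =
  [ 0.3700   0.1300   0.1700]
  [ 0.2050   0.6475   0.3650]
  [ 0.2150   0.3125   0.5050]
(I − A)⁻¹ = adj(I−A) / det(I−A) ≈
  [   1.4770     0.5190     0.6786]
  [   0.8184     2.5848     1.4571]
  [   0.8583     1.2475     2.0160]
x = (I − A)⁻¹ d = adj(I−A)·d / det(I−A), with det(I−A) = 0.2505:
  x_1 = (0.3700·200 + 0.1300·700 + 0.1700·620) / 0.2505 = 270.40 / 0.2505 ≈ 1079.441
  x_2 = (0.2050·200 + 0.6475·700 + 0.3650·620) / 0.2505 = 720.55 / 0.2505 ≈ 2876.447
  x_3 = (0.2150·200 + 0.3125·700 + 0.5050·620) / 0.2505 = 574.85 / 0.2505 ≈ 2294.810

x_1 = 1079.441, x_2 = 2876.447, x_3 = 2294.810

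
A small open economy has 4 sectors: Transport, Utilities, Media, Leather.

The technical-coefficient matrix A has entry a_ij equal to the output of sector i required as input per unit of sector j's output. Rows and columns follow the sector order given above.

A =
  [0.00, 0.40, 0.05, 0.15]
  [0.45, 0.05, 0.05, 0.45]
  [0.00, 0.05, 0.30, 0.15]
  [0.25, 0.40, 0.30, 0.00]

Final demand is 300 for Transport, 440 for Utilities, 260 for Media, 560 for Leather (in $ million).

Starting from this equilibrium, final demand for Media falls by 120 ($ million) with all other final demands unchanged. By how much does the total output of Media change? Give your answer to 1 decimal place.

Δx_3 = -203.4

I − A =
  [   1.00    -0.40    -0.05    -0.15]
  [  -0.45     0.95    -0.05    -0.45]
  [   0.00    -0.05     0.70    -0.15]
  [  -0.25    -0.40    -0.30     1.00]
Compute the cofactors C_ij = (−1)^(i+j)·(3×3 minor ij) of I−A; the adjugate is their transpose:
adj(I−A) = Cᵀ =
  [ 0.484000   0.311750   0.158250   0.236625]
  [ 0.375375   0.626875   0.231500   0.373125]
  [ 0.090750   0.123125   0.482375   0.141375]
  [ 0.298375   0.365625   0.276875   0.535375]
det(I−A) = Σ_j (I−A)_1j·C_1j = (1.00)(0.484000) + (-0.40)(0.375375) + (-0.05)(0.090750) + (-0.15)(0.298375) = 0.28455625
(I − A)⁻¹ = adj(I−A) / det(I−A) ≈
  [   1.7009     1.0956     0.5561     0.8316]
  [   1.3192     2.2030     0.8135     1.3113]
  [   0.3189     0.4327     1.6952     0.4968]
  [   1.0486     1.2849     0.9730     1.8814]
Δx = (I − A)⁻¹ Δd with Δd having -120 in the Media component and 0 elsewhere.
So Δx_3 = L_33 · (-120), where L_33 = adj(I−A)_33 / det(I−A) = 0.482375 / 0.28455625.
Δx_3 = 0.482375 × (-120) / 0.28455625 = -57.885 / 0.28455625 ≈ -203.4.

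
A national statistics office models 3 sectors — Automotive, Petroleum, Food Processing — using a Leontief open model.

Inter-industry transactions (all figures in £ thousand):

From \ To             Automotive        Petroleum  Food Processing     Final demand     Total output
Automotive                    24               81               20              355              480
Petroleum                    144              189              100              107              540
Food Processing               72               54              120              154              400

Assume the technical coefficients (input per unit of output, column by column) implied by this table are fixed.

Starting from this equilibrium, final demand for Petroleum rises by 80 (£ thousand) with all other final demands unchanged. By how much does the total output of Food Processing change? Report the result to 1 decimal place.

Technical coefficients a_ij = z_ij / X_j:
  a_11 = 24/480 = 0.05, a_21 = 144/480 = 0.30, a_31 = 72/480 = 0.15
  a_12 = 81/540 = 0.15, a_22 = 189/540 = 0.35, a_32 = 54/540 = 0.10
  a_13 = 20/400 = 0.05, a_23 = 100/400 = 0.25, a_33 = 120/400 = 0.30
I − A =
  [   0.95    -0.15    -0.05]
  [  -0.30     0.65    -0.25]
  [  -0.15    -0.10     0.70]
Cofactors of I−A, C_ij = (−1)^(i+j)·(minor ij) (rows/columns in the sector order above):
  C_11 = (0.65)(0.70) − (-0.25)(-0.10) = 0.4300
  C_12 = −[(-0.30)(0.70) − (-0.25)(-0.15)] = 0.2475
  C_13 = (-0.30)(-0.10) − (0.65)(-0.15) = 0.1275
  C_21 = −[(-0.15)(0.70) − (-0.05)(-0.10)] = 0.1100
  C_22 = (0.95)(0.70) − (-0.05)(-0.15) = 0.6575
  C_23 = −[(0.95)(-0.10) − (-0.15)(-0.15)] = 0.1175
  C_31 = (-0.15)(-0.25) − (-0.05)(0.65) = 0.0700
  C_32 = −[(0.95)(-0.25) − (-0.05)(-0.30)] = 0.2525
  C_33 = (0.95)(0.65) − (-0.15)(-0.30) = 0.5725
det(I−A) = Σ_j (I−A)_1j·C_1j = (0.95)(0.4300) + (-0.15)(0.2475) + (-0.05)(0.1275) = 0.3650
adj(I−A) = Cᵀ =
  [ 0.4300   0.1100   0.0700]
  [ 0.2475   0.6575   0.2525]
  [ 0.1275   0.1175   0.5725]
(I − A)⁻¹ = adj(I−A) / det(I−A) ≈
  [   1.1781     0.3014     0.1918]
  [   0.6781     1.8014     0.6918]
  [   0.3493     0.3219     1.5685]
Δx = (I − A)⁻¹ Δd with Δd having +80 in the Petroleum component and 0 elsewhere.
So Δx_3 = L_32 · (+80), where L_32 = adj(I−A)_32 / det(I−A) = 0.1175 / 0.3650.
Δx_3 = 0.1175 × (+80) / 0.3650 = 9.40 / 0.3650 ≈ 25.8.

Δx_3 = 25.8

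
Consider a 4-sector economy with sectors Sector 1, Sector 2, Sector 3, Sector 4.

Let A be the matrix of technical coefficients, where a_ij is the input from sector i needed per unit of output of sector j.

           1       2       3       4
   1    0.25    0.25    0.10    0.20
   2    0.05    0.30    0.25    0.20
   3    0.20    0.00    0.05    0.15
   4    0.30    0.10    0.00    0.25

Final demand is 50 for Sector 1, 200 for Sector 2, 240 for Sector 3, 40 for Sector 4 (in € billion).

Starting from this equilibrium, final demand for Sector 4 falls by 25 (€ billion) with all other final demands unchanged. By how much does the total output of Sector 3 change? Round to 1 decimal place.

Δx_3 = -10.8

I − A =
  [   0.75    -0.25    -0.10    -0.20]
  [  -0.05     0.70    -0.25    -0.20]
  [  -0.20     0.00     0.95    -0.15]
  [  -0.30    -0.10     0.00     0.75]
Compute the cofactors C_ij = (−1)^(i+j)·(3×3 minor ij) of I−A; the adjugate is their transpose:
adj(I−A) = Cᵀ =
  [ 0.476000   0.198625   0.102375   0.200375]
  [ 0.141375   0.457875   0.135375   0.186875]
  [ 0.133250   0.064000   0.311375   0.114875]
  [ 0.209250   0.140500   0.059000   0.460375]
det(I−A) = Σ_j (I−A)_1j·C_1j = (0.75)(0.476000) + (-0.25)(0.141375) + (-0.10)(0.133250) + (-0.20)(0.209250) = 0.26648125
(I − A)⁻¹ = adj(I−A) / det(I−A) ≈
  [   1.7862     0.7454     0.3842     0.7519]
  [   0.5305     1.7182     0.5080     0.7013]
  [   0.5000     0.2402     1.1685     0.4311]
  [   0.7852     0.5272     0.2214     1.7276]
Δx = (I − A)⁻¹ Δd with Δd having -25 in the Sector 4 component and 0 elsewhere.
So Δx_3 = L_34 · (-25), where L_34 = adj(I−A)_34 / det(I−A) = 0.114875 / 0.26648125.
Δx_3 = 0.114875 × (-25) / 0.26648125 = -2.871875 / 0.26648125 ≈ -10.8.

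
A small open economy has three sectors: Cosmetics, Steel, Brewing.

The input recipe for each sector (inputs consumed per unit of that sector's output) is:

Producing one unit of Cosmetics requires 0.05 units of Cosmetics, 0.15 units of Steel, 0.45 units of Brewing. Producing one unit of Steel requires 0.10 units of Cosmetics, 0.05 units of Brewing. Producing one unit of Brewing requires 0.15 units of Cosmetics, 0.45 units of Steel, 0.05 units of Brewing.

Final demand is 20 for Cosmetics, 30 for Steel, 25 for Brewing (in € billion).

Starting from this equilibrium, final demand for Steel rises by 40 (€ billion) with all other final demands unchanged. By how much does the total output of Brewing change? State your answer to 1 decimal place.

I − A =
  [   0.95    -0.10    -0.15]
  [  -0.15     1.00    -0.45]
  [  -0.45    -0.05     0.95]
Cofactors of I−A, C_ij = (−1)^(i+j)·(minor ij) (rows/columns in the sector order above):
  C_11 = (1.00)(0.95) − (-0.45)(-0.05) = 0.9275
  C_12 = −[(-0.15)(0.95) − (-0.45)(-0.45)] = 0.3450
  C_13 = (-0.15)(-0.05) − (1.00)(-0.45) = 0.4575
  C_21 = −[(-0.10)(0.95) − (-0.15)(-0.05)] = 0.1025
  C_22 = (0.95)(0.95) − (-0.15)(-0.45) = 0.8350
  C_23 = −[(0.95)(-0.05) − (-0.10)(-0.45)] = 0.0925
  C_31 = (-0.10)(-0.45) − (-0.15)(1.00) = 0.1950
  C_32 = −[(0.95)(-0.45) − (-0.15)(-0.15)] = 0.4500
  C_33 = (0.95)(1.00) − (-0.10)(-0.15) = 0.9350
det(I−A) = Σ_j (I−A)_1j·C_1j = (0.95)(0.9275) + (-0.10)(0.3450) + (-0.15)(0.4575) = 0.7780
adj(I−A) = Cᵀ =
  [ 0.9275   0.1025   0.1950]
  [ 0.3450   0.8350   0.4500]
  [ 0.4575   0.0925   0.9350]
(I − A)⁻¹ = adj(I−A) / det(I−A) ≈
  [   1.1922     0.1317     0.2506]
  [   0.4434     1.0733     0.5784]
  [   0.5880     0.1189     1.2018]
Δx = (I − A)⁻¹ Δd with Δd having +40 in the Steel component and 0 elsewhere.
So Δx_B = L_BS · (+40), where L_BS = adj(I−A)_BS / det(I−A) = 0.0925 / 0.7780.
Δx_B = 0.0925 × (+40) / 0.7780 = 3.70 / 0.7780 ≈ 4.8.

Δx_B = 4.8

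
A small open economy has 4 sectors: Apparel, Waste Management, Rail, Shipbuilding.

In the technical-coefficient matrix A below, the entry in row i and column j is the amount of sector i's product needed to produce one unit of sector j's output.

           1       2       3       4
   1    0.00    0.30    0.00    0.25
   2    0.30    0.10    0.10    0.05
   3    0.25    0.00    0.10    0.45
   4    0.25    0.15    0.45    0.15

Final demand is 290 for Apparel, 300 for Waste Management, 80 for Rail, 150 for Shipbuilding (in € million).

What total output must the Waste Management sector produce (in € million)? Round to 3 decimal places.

I − A =
  [   1.00    -0.30     0.00    -0.25]
  [  -0.30     0.90    -0.10    -0.05]
  [  -0.25     0.00     0.90    -0.45]
  [  -0.25    -0.15    -0.45     0.85]
Compute the cofactors C_ij = (−1)^(i+j)·(3×3 minor ij) of I−A; the adjugate is their transpose:
adj(I−A) = Cᵀ =
  [ 0.492750   0.202500   0.137250   0.229500]
  [ 0.218125   0.478125   0.135000   0.163750]
  [ 0.310875   0.174375   0.609750   0.424500]
  [ 0.348000   0.236250   0.387000   0.721500]
det(I−A) = Σ_j (I−A)_1j·C_1j = (1.00)(0.492750) + (-0.30)(0.218125) + (0.00)(0.310875) + (-0.25)(0.348000) = 0.3403125
(I − A)⁻¹ = adj(I−A) / det(I−A) ≈
  [   1.4479     0.5950     0.4033     0.6744]
  [   0.6410     1.4050     0.3967     0.4812]
  [   0.9135     0.5124     1.7917     1.2474]
  [   1.0226     0.6942     1.1372     2.1201]
x = (I − A)⁻¹ d = adj(I−A)·d / det(I−A), with det(I−A) = 0.3403125:
  x_1 = (0.492750·290 + 0.202500·300 + 0.137250·80 + 0.229500·150) / 0.3403125 = 249.0525 / 0.3403125 ≈ 731.835
  x_2 = (0.218125·290 + 0.478125·300 + 0.135000·80 + 0.163750·150) / 0.3403125 = 242.05625 / 0.3403125 ≈ 711.276
  x_3 = (0.310875·290 + 0.174375·300 + 0.609750·80 + 0.424500·150) / 0.3403125 = 254.92125 / 0.3403125 ≈ 749.080
  x_4 = (0.348000·290 + 0.236250·300 + 0.387000·80 + 0.721500·150) / 0.3403125 = 310.98 / 0.3403125 ≈ 913.807

x_2 = 711.276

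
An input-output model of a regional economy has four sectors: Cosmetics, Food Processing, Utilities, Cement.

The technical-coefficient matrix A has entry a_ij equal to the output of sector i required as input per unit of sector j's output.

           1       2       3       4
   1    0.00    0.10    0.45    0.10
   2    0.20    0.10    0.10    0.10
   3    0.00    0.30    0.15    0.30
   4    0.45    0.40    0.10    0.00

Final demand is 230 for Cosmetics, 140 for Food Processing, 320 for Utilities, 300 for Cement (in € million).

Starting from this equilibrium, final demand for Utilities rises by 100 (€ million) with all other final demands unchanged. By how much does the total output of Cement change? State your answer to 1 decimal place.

I − A =
  [   1.00    -0.10    -0.45    -0.10]
  [  -0.20     0.90    -0.10    -0.10]
  [   0.00    -0.30     0.85    -0.30]
  [  -0.45    -0.40    -0.10     1.00]
Compute the cofactors C_ij = (−1)^(i+j)·(3×3 minor ij) of I−A; the adjugate is their transpose:
adj(I−A) = Cᵀ =
  [ 0.65900   0.30800   0.41100   0.22000]
  [ 0.21575   0.72100   0.21775   0.15900]
  [ 0.21900   0.42000   0.78700   0.30000]
  [ 0.40475   0.46900   0.35075   0.69100]
det(I−A) = Σ_j (I−A)_1j·C_1j = (1.00)(0.65900) + (-0.10)(0.21575) + (-0.45)(0.21900) + (-0.10)(0.40475) = 0.4984
(I − A)⁻¹ = adj(I−A) / det(I−A) ≈
  [   1.3222     0.6180     0.8246     0.4414]
  [   0.4329     1.4466     0.4369     0.3190]
  [   0.4394     0.8427     1.5791     0.6019]
  [   0.8121     0.9410     0.7038     1.3864]
Δx = (I − A)⁻¹ Δd with Δd having +100 in the Utilities component and 0 elsewhere.
So Δx_4 = L_43 · (+100), where L_43 = adj(I−A)_43 / det(I−A) = 0.35075 / 0.4984.
Δx_4 = 0.35075 × (+100) / 0.4984 = 35.075 / 0.4984 ≈ 70.4.

Δx_4 = 70.4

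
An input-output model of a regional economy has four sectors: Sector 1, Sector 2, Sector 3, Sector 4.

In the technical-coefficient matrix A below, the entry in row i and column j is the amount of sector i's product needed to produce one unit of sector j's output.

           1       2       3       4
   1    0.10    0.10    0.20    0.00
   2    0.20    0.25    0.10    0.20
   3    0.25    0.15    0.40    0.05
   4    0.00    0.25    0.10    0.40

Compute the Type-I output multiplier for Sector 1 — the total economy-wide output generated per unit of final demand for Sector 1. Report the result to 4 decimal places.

I − A =
  [   0.90    -0.10    -0.20     0.00]
  [  -0.20     0.75    -0.10    -0.20]
  [  -0.25    -0.15     0.60    -0.05]
  [   0.00    -0.25    -0.10     0.60]
Compute the cofactors C_ij = (−1)^(i+j)·(3×3 minor ij) of I−A; the adjugate is their transpose:
adj(I−A) = Cᵀ =
  [ 0.22300   0.05600   0.08800   0.02600]
  [ 0.09100   0.28950   0.09600   0.10450]
  [ 0.12050   0.10725   0.34800   0.06475]
  [ 0.05800   0.13850   0.09800   0.33350]
det(I−A) = Σ_j (I−A)_1j·C_1j = (0.90)(0.22300) + (-0.10)(0.09100) + (-0.20)(0.12050) + (0.00)(0.05800) = 0.1675
(I − A)⁻¹ = adj(I−A) / det(I−A) ≈
  [   1.33134     0.33433     0.52537     0.15522]
  [   0.54328     1.72836     0.57313     0.62388]
  [   0.71940     0.64030     2.07761     0.38657]
  [   0.34627     0.82687     0.58507     1.99104]
The output multiplier for sector j is the column-j sum of the Leontief inverse (I − A)⁻¹ = adj(I−A) / det(I−A).
Column 1 of adj(I−A): (0.22300, 0.09100, 0.12050, 0.05800); det(I−A) = 0.1675.
m_1 = (0.22300 + 0.09100 + 0.12050 + 0.05800) / 0.1675 = 0.4925 / 0.1675 ≈ 2.9403.

m_1 = 2.9403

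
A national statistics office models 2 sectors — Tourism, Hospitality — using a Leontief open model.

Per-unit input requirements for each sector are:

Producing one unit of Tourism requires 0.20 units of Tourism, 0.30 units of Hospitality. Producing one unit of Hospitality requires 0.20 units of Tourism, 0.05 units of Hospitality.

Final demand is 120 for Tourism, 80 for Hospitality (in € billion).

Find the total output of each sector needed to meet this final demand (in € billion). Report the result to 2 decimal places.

I − A =
  [   0.80    -0.20]
  [  -0.30     0.95]
det(I−A) = (0.80)(0.95) − (-0.20)(-0.30) = 0.7000
adj(I−A) = [[0.95, 0.20], [0.30, 0.80]]
(I − A)⁻¹ = adj(I−A) / det(I−A) ≈
  [   1.3571     0.2857]
  [   0.4286     1.1429]
x = (I − A)⁻¹ d = adj(I−A)·d / det(I−A), with det(I−A) = 0.7000:
  x_T = (0.95·120 + 0.20·80) / 0.7000 = 130.00 / 0.7000 ≈ 185.71
  x_H = (0.30·120 + 0.80·80) / 0.7000 = 100.00 / 0.7000 ≈ 142.86

x_T = 185.71, x_H = 142.86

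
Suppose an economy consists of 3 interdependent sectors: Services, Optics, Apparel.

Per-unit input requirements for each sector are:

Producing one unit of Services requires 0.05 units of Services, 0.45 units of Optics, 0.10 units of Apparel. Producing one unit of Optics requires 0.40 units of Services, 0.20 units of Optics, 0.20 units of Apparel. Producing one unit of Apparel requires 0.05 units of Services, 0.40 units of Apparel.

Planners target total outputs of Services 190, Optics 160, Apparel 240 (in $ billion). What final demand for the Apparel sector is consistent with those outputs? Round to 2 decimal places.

d_A = 93.00

I − A =
  [   0.95    -0.40    -0.05]
  [  -0.45     0.80     0.00]
  [  -0.10    -0.20     0.60]
d = (I − A) x:
  d_S = (+0.95)·190 + (-0.40)·160 + (-0.05)·240 = 104.50
  d_O = (-0.45)·190 + (+0.80)·160 + (+0.00)·240 = 42.50
  d_A = (-0.10)·190 + (-0.20)·160 + (+0.60)·240 = 93.00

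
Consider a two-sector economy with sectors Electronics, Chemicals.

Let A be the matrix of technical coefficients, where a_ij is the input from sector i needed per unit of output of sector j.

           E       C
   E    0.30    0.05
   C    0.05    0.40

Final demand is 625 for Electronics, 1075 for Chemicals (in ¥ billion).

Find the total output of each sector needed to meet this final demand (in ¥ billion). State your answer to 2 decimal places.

I − A =
  [   0.70    -0.05]
  [  -0.05     0.60]
det(I−A) = (0.70)(0.60) − (-0.05)(-0.05) = 0.4175
adj(I−A) = [[0.60, 0.05], [0.05, 0.70]]
(I − A)⁻¹ = adj(I−A) / det(I−A) ≈
  [   1.4371     0.1198]
  [   0.1198     1.6766]
x = (I − A)⁻¹ d = adj(I−A)·d / det(I−A), with det(I−A) = 0.4175:
  x_E = (0.60·625 + 0.05·1075) / 0.4175 = 428.75 / 0.4175 ≈ 1026.95
  x_C = (0.05·625 + 0.70·1075) / 0.4175 = 783.75 / 0.4175 ≈ 1877.25

x_E = 1026.95, x_C = 1877.25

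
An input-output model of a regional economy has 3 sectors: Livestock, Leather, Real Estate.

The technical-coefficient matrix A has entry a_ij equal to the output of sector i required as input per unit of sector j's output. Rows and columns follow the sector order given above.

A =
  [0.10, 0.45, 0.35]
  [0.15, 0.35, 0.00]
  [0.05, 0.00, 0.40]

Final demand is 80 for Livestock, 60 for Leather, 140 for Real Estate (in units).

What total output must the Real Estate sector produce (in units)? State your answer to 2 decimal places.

x_3 = 255.41

I − A =
  [   0.90    -0.45    -0.35]
  [  -0.15     0.65     0.00]
  [  -0.05     0.00     0.60]
Cofactors of I−A, C_ij = (−1)^(i+j)·(minor ij) (rows/columns in the sector order above):
  C_11 = (0.65)(0.60) − (0.00)(0.00) = 0.3900
  C_12 = −[(-0.15)(0.60) − (0.00)(-0.05)] = 0.0900
  C_13 = (-0.15)(0.00) − (0.65)(-0.05) = 0.0325
  C_21 = −[(-0.45)(0.60) − (-0.35)(0.00)] = 0.2700
  C_22 = (0.90)(0.60) − (-0.35)(-0.05) = 0.5225
  C_23 = −[(0.90)(0.00) − (-0.45)(-0.05)] = 0.0225
  C_31 = (-0.45)(0.00) − (-0.35)(0.65) = 0.2275
  C_32 = −[(0.90)(0.00) − (-0.35)(-0.15)] = 0.0525
  C_33 = (0.90)(0.65) − (-0.45)(-0.15) = 0.5175
det(I−A) = Σ_j (I−A)_1j·C_1j = (0.90)(0.3900) + (-0.45)(0.0900) + (-0.35)(0.0325) = 0.299125
adj(I−A) = Cᵀ =
  [ 0.3900   0.2700   0.2275]
  [ 0.0900   0.5225   0.0525]
  [ 0.0325   0.0225   0.5175]
(I − A)⁻¹ = adj(I−A) / det(I−A) ≈
  [   1.3038     0.9026     0.7606]
  [   0.3009     1.7468     0.1755]
  [   0.1087     0.0752     1.7300]
x = (I − A)⁻¹ d = adj(I−A)·d / det(I−A), with det(I−A) = 0.299125:
  x_1 = (0.3900·80 + 0.2700·60 + 0.2275·140) / 0.299125 = 79.25 / 0.299125 ≈ 264.94
  x_2 = (0.0900·80 + 0.5225·60 + 0.0525·140) / 0.299125 = 45.90 / 0.299125 ≈ 153.45
  x_3 = (0.0325·80 + 0.0225·60 + 0.5175·140) / 0.299125 = 76.40 / 0.299125 ≈ 255.41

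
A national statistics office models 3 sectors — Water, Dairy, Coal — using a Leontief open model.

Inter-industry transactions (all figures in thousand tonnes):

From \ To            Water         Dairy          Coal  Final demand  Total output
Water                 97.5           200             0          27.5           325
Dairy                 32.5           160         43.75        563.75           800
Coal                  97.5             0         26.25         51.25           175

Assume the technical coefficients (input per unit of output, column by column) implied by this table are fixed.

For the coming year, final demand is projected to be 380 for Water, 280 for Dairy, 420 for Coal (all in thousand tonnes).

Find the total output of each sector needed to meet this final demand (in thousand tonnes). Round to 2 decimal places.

x_1 = 789.33, x_2 = 690.14, x_3 = 772.71

Technical coefficients a_ij = z_ij / X_j:
  a_11 = 97.5/325 = 0.30, a_21 = 32.5/325 = 0.10, a_31 = 97.5/325 = 0.30
  a_12 = 200/800 = 0.25, a_22 = 160/800 = 0.20, a_32 = 0/800 = 0.00
  a_13 = 0/175 = 0.00, a_23 = 43.75/175 = 0.25, a_33 = 26.25/175 = 0.15
I − A =
  [   0.70    -0.25     0.00]
  [  -0.10     0.80    -0.25]
  [  -0.30     0.00     0.85]
Cofactors of I−A, C_ij = (−1)^(i+j)·(minor ij) (rows/columns in the sector order above):
  C_11 = (0.80)(0.85) − (-0.25)(0.00) = 0.6800
  C_12 = −[(-0.10)(0.85) − (-0.25)(-0.30)] = 0.1600
  C_13 = (-0.10)(0.00) − (0.80)(-0.30) = 0.2400
  C_21 = −[(-0.25)(0.85) − (0.00)(0.00)] = 0.2125
  C_22 = (0.70)(0.85) − (0.00)(-0.30) = 0.5950
  C_23 = −[(0.70)(0.00) − (-0.25)(-0.30)] = 0.0750
  C_31 = (-0.25)(-0.25) − (0.00)(0.80) = 0.0625
  C_32 = −[(0.70)(-0.25) − (0.00)(-0.10)] = 0.1750
  C_33 = (0.70)(0.80) − (-0.25)(-0.10) = 0.5350
det(I−A) = Σ_j (I−A)_1j·C_1j = (0.70)(0.6800) + (-0.25)(0.1600) + (0.00)(0.2400) = 0.4360
adj(I−A) = Cᵀ =
  [ 0.6800   0.2125   0.0625]
  [ 0.1600   0.5950   0.1750]
  [ 0.2400   0.0750   0.5350]
(I − A)⁻¹ = adj(I−A) / det(I−A) ≈
  [   1.5596     0.4874     0.1433]
  [   0.3670     1.3647     0.4014]
  [   0.5505     0.1720     1.2271]
x = (I − A)⁻¹ d = adj(I−A)·d / det(I−A), with det(I−A) = 0.4360:
  x_1 = (0.6800·380 + 0.2125·280 + 0.0625·420) / 0.4360 = 344.15 / 0.4360 ≈ 789.33
  x_2 = (0.1600·380 + 0.5950·280 + 0.1750·420) / 0.4360 = 300.90 / 0.4360 ≈ 690.14
  x_3 = (0.2400·380 + 0.0750·280 + 0.5350·420) / 0.4360 = 336.90 / 0.4360 ≈ 772.71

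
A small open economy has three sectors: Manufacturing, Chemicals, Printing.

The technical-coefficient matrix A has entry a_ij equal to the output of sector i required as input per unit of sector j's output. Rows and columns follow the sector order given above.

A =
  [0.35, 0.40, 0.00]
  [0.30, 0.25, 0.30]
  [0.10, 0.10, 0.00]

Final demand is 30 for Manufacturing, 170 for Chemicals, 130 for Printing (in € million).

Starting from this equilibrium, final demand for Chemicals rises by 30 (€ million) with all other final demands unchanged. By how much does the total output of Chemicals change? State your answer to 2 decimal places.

I − A =
  [   0.65    -0.40     0.00]
  [  -0.30     0.75    -0.30]
  [  -0.10    -0.10     1.00]
Cofactors of I−A, C_ij = (−1)^(i+j)·(minor ij) (rows/columns in the sector order above):
  C_11 = (0.75)(1.00) − (-0.30)(-0.10) = 0.7200
  C_12 = −[(-0.30)(1.00) − (-0.30)(-0.10)] = 0.3300
  C_13 = (-0.30)(-0.10) − (0.75)(-0.10) = 0.1050
  C_21 = −[(-0.40)(1.00) − (0.00)(-0.10)] = 0.4000
  C_22 = (0.65)(1.00) − (0.00)(-0.10) = 0.6500
  C_23 = −[(0.65)(-0.10) − (-0.40)(-0.10)] = 0.1050
  C_31 = (-0.40)(-0.30) − (0.00)(0.75) = 0.1200
  C_32 = −[(0.65)(-0.30) − (0.00)(-0.30)] = 0.1950
  C_33 = (0.65)(0.75) − (-0.40)(-0.30) = 0.3675
det(I−A) = Σ_j (I−A)_1j·C_1j = (0.65)(0.7200) + (-0.40)(0.3300) + (0.00)(0.1050) = 0.3360
adj(I−A) = Cᵀ =
  [ 0.7200   0.4000   0.1200]
  [ 0.3300   0.6500   0.1950]
  [ 0.1050   0.1050   0.3675]
(I − A)⁻¹ = adj(I−A) / det(I−A) ≈
  [   2.1429     1.1905     0.3571]
  [   0.9821     1.9345     0.5804]
  [   0.3125     0.3125     1.0938]
Δx = (I − A)⁻¹ Δd with Δd having +30 in the Chemicals component and 0 elsewhere.
So Δx_2 = L_22 · (+30), where L_22 = adj(I−A)_22 / det(I−A) = 0.6500 / 0.3360.
Δx_2 = 0.6500 × (+30) / 0.3360 = 19.50 / 0.3360 ≈ 58.04.

Δx_2 = 58.04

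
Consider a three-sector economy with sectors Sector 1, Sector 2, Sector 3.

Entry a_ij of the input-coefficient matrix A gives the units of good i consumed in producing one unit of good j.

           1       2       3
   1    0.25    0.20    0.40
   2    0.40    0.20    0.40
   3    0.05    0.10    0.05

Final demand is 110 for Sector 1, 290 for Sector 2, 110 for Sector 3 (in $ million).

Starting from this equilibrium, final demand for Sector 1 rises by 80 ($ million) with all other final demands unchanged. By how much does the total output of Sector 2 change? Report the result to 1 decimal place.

I − A =
  [   0.75    -0.20    -0.40]
  [  -0.40     0.80    -0.40]
  [  -0.05    -0.10     0.95]
Cofactors of I−A, C_ij = (−1)^(i+j)·(minor ij) (rows/columns in the sector order above):
  C_11 = (0.80)(0.95) − (-0.40)(-0.10) = 0.7200
  C_12 = −[(-0.40)(0.95) − (-0.40)(-0.05)] = 0.4000
  C_13 = (-0.40)(-0.10) − (0.80)(-0.05) = 0.0800
  C_21 = −[(-0.20)(0.95) − (-0.40)(-0.10)] = 0.2300
  C_22 = (0.75)(0.95) − (-0.40)(-0.05) = 0.6925
  C_23 = −[(0.75)(-0.10) − (-0.20)(-0.05)] = 0.0850
  C_31 = (-0.20)(-0.40) − (-0.40)(0.80) = 0.4000
  C_32 = −[(0.75)(-0.40) − (-0.40)(-0.40)] = 0.4600
  C_33 = (0.75)(0.80) − (-0.20)(-0.40) = 0.5200
det(I−A) = Σ_j (I−A)_1j·C_1j = (0.75)(0.7200) + (-0.20)(0.4000) + (-0.40)(0.0800) = 0.4280
adj(I−A) = Cᵀ =
  [ 0.7200   0.2300   0.4000]
  [ 0.4000   0.6925   0.4600]
  [ 0.0800   0.0850   0.5200]
(I − A)⁻¹ = adj(I−A) / det(I−A) ≈
  [   1.6822     0.5374     0.9346]
  [   0.9346     1.6180     1.0748]
  [   0.1869     0.1986     1.2150]
Δx = (I − A)⁻¹ Δd with Δd having +80 in the Sector 1 component and 0 elsewhere.
So Δx_2 = L_21 · (+80), where L_21 = adj(I−A)_21 / det(I−A) = 0.4000 / 0.4280.
Δx_2 = 0.4000 × (+80) / 0.4280 = 32.00 / 0.4280 ≈ 74.8.

Δx_2 = 74.8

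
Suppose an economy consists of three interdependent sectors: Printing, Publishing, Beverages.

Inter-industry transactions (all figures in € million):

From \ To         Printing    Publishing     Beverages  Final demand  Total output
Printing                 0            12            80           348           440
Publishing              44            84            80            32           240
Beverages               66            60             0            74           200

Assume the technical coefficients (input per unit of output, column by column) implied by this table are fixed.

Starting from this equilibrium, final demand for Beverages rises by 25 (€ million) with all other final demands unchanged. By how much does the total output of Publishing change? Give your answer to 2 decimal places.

Δx_2 = 22.31

Technical coefficients a_ij = z_ij / X_j:
  a_11 = 0/440 = 0.00, a_21 = 44/440 = 0.10, a_31 = 66/440 = 0.15
  a_12 = 12/240 = 0.05, a_22 = 84/240 = 0.35, a_32 = 60/240 = 0.25
  a_13 = 80/200 = 0.40, a_23 = 80/200 = 0.40, a_33 = 0/200 = 0.00
I − A =
  [   1.00    -0.05    -0.40]
  [  -0.10     0.65    -0.40]
  [  -0.15    -0.25     1.00]
Cofactors of I−A, C_ij = (−1)^(i+j)·(minor ij) (rows/columns in the sector order above):
  C_11 = (0.65)(1.00) − (-0.40)(-0.25) = 0.5500
  C_12 = −[(-0.10)(1.00) − (-0.40)(-0.15)] = 0.1600
  C_13 = (-0.10)(-0.25) − (0.65)(-0.15) = 0.1225
  C_21 = −[(-0.05)(1.00) − (-0.40)(-0.25)] = 0.1500
  C_22 = (1.00)(1.00) − (-0.40)(-0.15) = 0.9400
  C_23 = −[(1.00)(-0.25) − (-0.05)(-0.15)] = 0.2575
  C_31 = (-0.05)(-0.40) − (-0.40)(0.65) = 0.2800
  C_32 = −[(1.00)(-0.40) − (-0.40)(-0.10)] = 0.4400
  C_33 = (1.00)(0.65) − (-0.05)(-0.10) = 0.6450
det(I−A) = Σ_j (I−A)_1j·C_1j = (1.00)(0.5500) + (-0.05)(0.1600) + (-0.40)(0.1225) = 0.4930
adj(I−A) = Cᵀ =
  [ 0.5500   0.1500   0.2800]
  [ 0.1600   0.9400   0.4400]
  [ 0.1225   0.2575   0.6450]
(I − A)⁻¹ = adj(I−A) / det(I−A) ≈
  [   1.1156     0.3043     0.5680]
  [   0.3245     1.9067     0.8925]
  [   0.2485     0.5223     1.3083]
Δx = (I − A)⁻¹ Δd with Δd having +25 in the Beverages component and 0 elsewhere.
So Δx_2 = L_23 · (+25), where L_23 = adj(I−A)_23 / det(I−A) = 0.4400 / 0.4930.
Δx_2 = 0.4400 × (+25) / 0.4930 = 11.00 / 0.4930 ≈ 22.31.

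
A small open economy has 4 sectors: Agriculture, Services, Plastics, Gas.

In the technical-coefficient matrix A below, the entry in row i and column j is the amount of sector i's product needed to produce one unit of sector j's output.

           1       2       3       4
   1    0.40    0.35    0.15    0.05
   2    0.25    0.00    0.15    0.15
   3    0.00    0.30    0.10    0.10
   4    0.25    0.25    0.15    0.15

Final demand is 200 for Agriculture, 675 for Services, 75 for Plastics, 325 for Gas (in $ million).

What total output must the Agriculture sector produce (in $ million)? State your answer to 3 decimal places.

x_1 = 1370.887

I − A =
  [   0.60    -0.35    -0.15    -0.05]
  [  -0.25     1.00    -0.15    -0.15]
  [   0.00    -0.30     0.90    -0.10]
  [  -0.25    -0.25    -0.15     0.85]
Compute the cofactors C_ij = (−1)^(i+j)·(3×3 minor ij) of I−A; the adjugate is their transpose:
adj(I−A) = Cᵀ =
  [ 0.667500   0.318000   0.183750   0.117000]
  [ 0.225000   0.435000   0.127500   0.105000]
  [ 0.106250   0.173000   0.384375   0.082000]
  [ 0.281250   0.252000   0.159375   0.423000]
det(I−A) = Σ_j (I−A)_1j·C_1j = (0.60)(0.667500) + (-0.35)(0.225000) + (-0.15)(0.106250) + (-0.05)(0.281250) = 0.29175
(I − A)⁻¹ = adj(I−A) / det(I−A) ≈
  [   2.2879     1.0900     0.6298     0.4010]
  [   0.7712     1.4910     0.4370     0.3599]
  [   0.3642     0.5930     1.3175     0.2811]
  [   0.9640     0.8638     0.5463     1.4499]
x = (I − A)⁻¹ d = adj(I−A)·d / det(I−A), with det(I−A) = 0.29175:
  x_1 = (0.667500·200 + 0.318000·675 + 0.183750·75 + 0.117000·325) / 0.29175 = 399.95625 / 0.29175 ≈ 1370.887
  x_2 = (0.225000·200 + 0.435000·675 + 0.127500·75 + 0.105000·325) / 0.29175 = 382.3125 / 0.29175 ≈ 1310.411
  x_3 = (0.106250·200 + 0.173000·675 + 0.384375·75 + 0.082000·325) / 0.29175 = 193.503125 / 0.29175 ≈ 663.250
  x_4 = (0.281250·200 + 0.252000·675 + 0.159375·75 + 0.423000·325) / 0.29175 = 375.778125 / 0.29175 ≈ 1288.014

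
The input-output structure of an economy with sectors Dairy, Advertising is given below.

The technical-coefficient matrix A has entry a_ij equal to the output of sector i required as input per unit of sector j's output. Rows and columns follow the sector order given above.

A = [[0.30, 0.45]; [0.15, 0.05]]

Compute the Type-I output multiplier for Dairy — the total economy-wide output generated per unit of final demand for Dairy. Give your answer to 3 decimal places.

m_D = 1.841

I − A =
  [   0.70    -0.45]
  [  -0.15     0.95]
det(I−A) = (0.70)(0.95) − (-0.45)(-0.15) = 0.5975
adj(I−A) = [[0.95, 0.45], [0.15, 0.70]]
(I − A)⁻¹ = adj(I−A) / det(I−A) ≈
  [   1.5900     0.7531]
  [   0.2510     1.1715]
The output multiplier for sector j is the column-j sum of the Leontief inverse (I − A)⁻¹ = adj(I−A) / det(I−A).
Column D of adj(I−A): (0.95, 0.15); det(I−A) = 0.5975.
m_D = (0.95 + 0.15) / 0.5975 = 1.10 / 0.5975 ≈ 1.841.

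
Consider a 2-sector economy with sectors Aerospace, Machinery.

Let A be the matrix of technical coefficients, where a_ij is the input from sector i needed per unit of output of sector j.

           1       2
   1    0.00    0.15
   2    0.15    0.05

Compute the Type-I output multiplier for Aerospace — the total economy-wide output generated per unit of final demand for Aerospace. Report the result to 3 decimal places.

m_1 = 1.186

I − A =
  [   1.00    -0.15]
  [  -0.15     0.95]
det(I−A) = (1.00)(0.95) − (-0.15)(-0.15) = 0.9275
adj(I−A) = [[0.95, 0.15], [0.15, 1.00]]
(I − A)⁻¹ = adj(I−A) / det(I−A) ≈
  [   1.0243     0.1617]
  [   0.1617     1.0782]
The output multiplier for sector j is the column-j sum of the Leontief inverse (I − A)⁻¹ = adj(I−A) / det(I−A).
Column 1 of adj(I−A): (0.95, 0.15); det(I−A) = 0.9275.
m_1 = (0.95 + 0.15) / 0.9275 = 1.10 / 0.9275 ≈ 1.186.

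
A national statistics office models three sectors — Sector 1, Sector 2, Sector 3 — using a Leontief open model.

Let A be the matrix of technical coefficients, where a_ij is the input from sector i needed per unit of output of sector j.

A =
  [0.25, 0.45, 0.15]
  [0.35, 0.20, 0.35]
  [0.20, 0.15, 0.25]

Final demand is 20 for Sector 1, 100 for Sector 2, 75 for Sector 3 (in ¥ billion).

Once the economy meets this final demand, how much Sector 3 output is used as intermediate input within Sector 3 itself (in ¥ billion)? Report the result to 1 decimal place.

z_33 = 62.9

I − A =
  [   0.75    -0.45    -0.15]
  [  -0.35     0.80    -0.35]
  [  -0.20    -0.15     0.75]
Cofactors of I−A, C_ij = (−1)^(i+j)·(minor ij) (rows/columns in the sector order above):
  C_11 = (0.80)(0.75) − (-0.35)(-0.15) = 0.5475
  C_12 = −[(-0.35)(0.75) − (-0.35)(-0.20)] = 0.3325
  C_13 = (-0.35)(-0.15) − (0.80)(-0.20) = 0.2125
  C_21 = −[(-0.45)(0.75) − (-0.15)(-0.15)] = 0.3600
  C_22 = (0.75)(0.75) − (-0.15)(-0.20) = 0.5325
  C_23 = −[(0.75)(-0.15) − (-0.45)(-0.20)] = 0.2025
  C_31 = (-0.45)(-0.35) − (-0.15)(0.80) = 0.2775
  C_32 = −[(0.75)(-0.35) − (-0.15)(-0.35)] = 0.3150
  C_33 = (0.75)(0.80) − (-0.45)(-0.35) = 0.4425
det(I−A) = Σ_j (I−A)_1j·C_1j = (0.75)(0.5475) + (-0.45)(0.3325) + (-0.15)(0.2125) = 0.229125
adj(I−A) = Cᵀ =
  [ 0.5475   0.3600   0.2775]
  [ 0.3325   0.5325   0.3150]
  [ 0.2125   0.2025   0.4425]
(I − A)⁻¹ = adj(I−A) / det(I−A) ≈
  [   2.3895     1.5712     1.2111]
  [   1.4512     2.3241     1.3748]
  [   0.9274     0.8838     1.9313]
First solve x = (I − A)⁻¹ d = adj(I−A)·d / det(I−A); in particular x_3 = (0.2125·20 + 0.2025·100 + 0.4425·75) / 0.229125 = 57.6875 / 0.229125 ≈ 251.773.
Intermediate flow from 3 to 3: z_33 = a_33 · x_3 = 0.25 × 57.6875 / 0.229125 = 14.421875 / 0.229125 ≈ 62.9.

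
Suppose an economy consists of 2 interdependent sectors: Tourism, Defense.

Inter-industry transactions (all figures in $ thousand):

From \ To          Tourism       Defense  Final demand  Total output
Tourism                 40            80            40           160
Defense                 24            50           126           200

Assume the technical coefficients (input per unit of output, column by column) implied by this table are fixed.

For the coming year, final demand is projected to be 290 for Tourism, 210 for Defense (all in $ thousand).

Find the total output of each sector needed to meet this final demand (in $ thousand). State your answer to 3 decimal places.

Technical coefficients a_ij = z_ij / X_j:
  a_TT = 40/160 = 0.25, a_DT = 24/160 = 0.15
  a_TD = 80/200 = 0.40, a_DD = 50/200 = 0.25
I − A =
  [   0.75    -0.40]
  [  -0.15     0.75]
det(I−A) = (0.75)(0.75) − (-0.40)(-0.15) = 0.5025
adj(I−A) = [[0.75, 0.40], [0.15, 0.75]]
(I − A)⁻¹ = adj(I−A) / det(I−A) ≈
  [   1.4925     0.7960]
  [   0.2985     1.4925]
x = (I − A)⁻¹ d = adj(I−A)·d / det(I−A), with det(I−A) = 0.5025:
  x_T = (0.75·290 + 0.40·210) / 0.5025 = 301.50 / 0.5025 = 600.000
  x_D = (0.15·290 + 0.75·210) / 0.5025 = 201.00 / 0.5025 = 400.000

x_T = 600.000, x_D = 400.000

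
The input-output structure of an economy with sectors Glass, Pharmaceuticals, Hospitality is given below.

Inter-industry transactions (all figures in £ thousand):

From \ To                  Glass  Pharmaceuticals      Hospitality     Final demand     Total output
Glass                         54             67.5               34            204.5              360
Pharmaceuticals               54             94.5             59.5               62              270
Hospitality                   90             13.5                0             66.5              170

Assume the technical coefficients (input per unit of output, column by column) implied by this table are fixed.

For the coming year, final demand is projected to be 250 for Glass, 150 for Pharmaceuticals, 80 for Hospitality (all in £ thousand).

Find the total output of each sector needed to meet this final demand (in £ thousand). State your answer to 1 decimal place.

x_1 = 482.9, x_2 = 462.7, x_3 = 223.9

Technical coefficients a_ij = z_ij / X_j:
  a_11 = 54/360 = 0.15, a_21 = 54/360 = 0.15, a_31 = 90/360 = 0.25
  a_12 = 67.5/270 = 0.25, a_22 = 94.5/270 = 0.35, a_32 = 13.5/270 = 0.05
  a_13 = 34/170 = 0.20, a_23 = 59.5/170 = 0.35, a_33 = 0/170 = 0.00
I − A =
  [   0.85    -0.25    -0.20]
  [  -0.15     0.65    -0.35]
  [  -0.25    -0.05     1.00]
Cofactors of I−A, C_ij = (−1)^(i+j)·(minor ij) (rows/columns in the sector order above):
  C_11 = (0.65)(1.00) − (-0.35)(-0.05) = 0.6325
  C_12 = −[(-0.15)(1.00) − (-0.35)(-0.25)] = 0.2375
  C_13 = (-0.15)(-0.05) − (0.65)(-0.25) = 0.1700
  C_21 = −[(-0.25)(1.00) − (-0.20)(-0.05)] = 0.2600
  C_22 = (0.85)(1.00) − (-0.20)(-0.25) = 0.8000
  C_23 = −[(0.85)(-0.05) − (-0.25)(-0.25)] = 0.1050
  C_31 = (-0.25)(-0.35) − (-0.20)(0.65) = 0.2175
  C_32 = −[(0.85)(-0.35) − (-0.20)(-0.15)] = 0.3275
  C_33 = (0.85)(0.65) − (-0.25)(-0.15) = 0.5150
det(I−A) = Σ_j (I−A)_1j·C_1j = (0.85)(0.6325) + (-0.25)(0.2375) + (-0.20)(0.1700) = 0.44425
adj(I−A) = Cᵀ =
  [ 0.6325   0.2600   0.2175]
  [ 0.2375   0.8000   0.3275]
  [ 0.1700   0.1050   0.5150]
(I − A)⁻¹ = adj(I−A) / det(I−A) ≈
  [   1.4237     0.5853     0.4896]
  [   0.5346     1.8008     0.7372]
  [   0.3827     0.2364     1.1593]
x = (I − A)⁻¹ d = adj(I−A)·d / det(I−A), with det(I−A) = 0.44425:
  x_1 = (0.6325·250 + 0.2600·150 + 0.2175·80) / 0.44425 = 214.525 / 0.44425 ≈ 482.9
  x_2 = (0.2375·250 + 0.8000·150 + 0.3275·80) / 0.44425 = 205.575 / 0.44425 ≈ 462.7
  x_3 = (0.1700·250 + 0.1050·150 + 0.5150·80) / 0.44425 = 99.45 / 0.44425 ≈ 223.9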